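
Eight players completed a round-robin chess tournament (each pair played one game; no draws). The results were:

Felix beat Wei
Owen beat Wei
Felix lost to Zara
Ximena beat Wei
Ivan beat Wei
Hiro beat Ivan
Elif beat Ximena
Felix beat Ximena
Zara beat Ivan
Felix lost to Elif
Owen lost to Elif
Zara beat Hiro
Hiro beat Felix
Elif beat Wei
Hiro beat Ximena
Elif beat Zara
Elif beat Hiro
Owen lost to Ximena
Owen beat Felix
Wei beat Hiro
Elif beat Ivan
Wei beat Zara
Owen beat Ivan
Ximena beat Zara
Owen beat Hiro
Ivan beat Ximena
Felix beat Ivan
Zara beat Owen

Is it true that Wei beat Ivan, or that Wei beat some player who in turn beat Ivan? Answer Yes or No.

Yes

Wei did not beat Ivan directly.
Wei beat Zara, Hiro. Of those, Zara beat Ivan.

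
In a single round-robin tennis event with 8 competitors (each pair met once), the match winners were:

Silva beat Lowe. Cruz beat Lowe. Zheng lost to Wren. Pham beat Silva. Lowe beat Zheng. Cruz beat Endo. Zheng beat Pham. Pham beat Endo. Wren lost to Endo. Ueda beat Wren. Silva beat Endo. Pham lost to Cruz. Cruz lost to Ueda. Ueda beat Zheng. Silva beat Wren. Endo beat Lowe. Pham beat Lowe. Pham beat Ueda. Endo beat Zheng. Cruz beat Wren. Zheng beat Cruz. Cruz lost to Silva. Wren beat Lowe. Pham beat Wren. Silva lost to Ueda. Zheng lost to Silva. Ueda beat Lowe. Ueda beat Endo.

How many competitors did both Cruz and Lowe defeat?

Cruz beat: Endo, Pham, Wren, Lowe.
Lowe beat: Zheng.
No one was beaten by both.

0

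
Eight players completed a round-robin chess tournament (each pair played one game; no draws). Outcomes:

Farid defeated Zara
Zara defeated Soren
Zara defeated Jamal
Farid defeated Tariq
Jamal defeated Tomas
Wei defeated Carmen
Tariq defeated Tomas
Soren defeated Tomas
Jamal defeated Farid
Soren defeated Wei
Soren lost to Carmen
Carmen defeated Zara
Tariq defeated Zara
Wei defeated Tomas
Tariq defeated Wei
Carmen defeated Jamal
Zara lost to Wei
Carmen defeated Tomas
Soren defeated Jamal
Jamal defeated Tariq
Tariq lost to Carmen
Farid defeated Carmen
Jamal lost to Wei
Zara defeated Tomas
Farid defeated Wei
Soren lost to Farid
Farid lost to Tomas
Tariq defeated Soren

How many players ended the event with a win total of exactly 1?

1

Win totals: Wei 4, Farid 5, Tariq 4, Carmen 5, Tomas 1, Jamal 3, Zara 3, Soren 3.
Exactly 1: Tomas — 1 player.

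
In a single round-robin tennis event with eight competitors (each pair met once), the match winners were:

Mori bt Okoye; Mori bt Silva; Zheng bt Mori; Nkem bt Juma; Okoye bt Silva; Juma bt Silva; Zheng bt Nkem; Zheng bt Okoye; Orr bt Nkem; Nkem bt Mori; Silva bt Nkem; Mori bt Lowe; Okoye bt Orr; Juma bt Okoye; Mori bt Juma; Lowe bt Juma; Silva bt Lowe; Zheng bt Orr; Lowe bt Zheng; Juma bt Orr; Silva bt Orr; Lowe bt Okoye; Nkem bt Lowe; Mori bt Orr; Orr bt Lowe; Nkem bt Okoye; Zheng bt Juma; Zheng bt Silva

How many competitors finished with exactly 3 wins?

3

Win totals: Okoye 2, Silva 3, Juma 3, Nkem 4, Orr 2, Mori 5, Lowe 3, Zheng 6.
Exactly 3: Silva, Juma, Lowe — 3 competitors.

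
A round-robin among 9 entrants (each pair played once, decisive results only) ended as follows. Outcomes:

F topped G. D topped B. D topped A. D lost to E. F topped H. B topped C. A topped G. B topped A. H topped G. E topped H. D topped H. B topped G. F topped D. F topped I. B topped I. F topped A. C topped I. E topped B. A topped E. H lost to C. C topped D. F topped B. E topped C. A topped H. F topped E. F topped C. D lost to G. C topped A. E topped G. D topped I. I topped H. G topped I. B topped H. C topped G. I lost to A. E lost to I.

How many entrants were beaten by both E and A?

E beat: B, C, D, G, H.
A beat: E, G, H, I.
Both beat: G, H — 2.

2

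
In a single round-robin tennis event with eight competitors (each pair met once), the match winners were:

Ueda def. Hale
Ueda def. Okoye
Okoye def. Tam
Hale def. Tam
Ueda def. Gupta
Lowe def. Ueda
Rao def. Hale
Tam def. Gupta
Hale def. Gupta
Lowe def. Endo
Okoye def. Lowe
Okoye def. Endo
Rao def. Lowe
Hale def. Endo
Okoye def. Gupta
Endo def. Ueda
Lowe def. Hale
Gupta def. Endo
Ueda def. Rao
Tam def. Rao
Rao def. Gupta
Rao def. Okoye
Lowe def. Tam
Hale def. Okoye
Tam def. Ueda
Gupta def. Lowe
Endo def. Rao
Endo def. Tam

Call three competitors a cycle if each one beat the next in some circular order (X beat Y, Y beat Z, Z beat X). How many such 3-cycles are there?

19

Win totals: Rao 4, Lowe 4, Okoye 4, Tam 3, Ueda 4, Endo 3, Gupta 2, Hale 4.
A competitor with w wins dominates both others in C(w,2) triples; summing gives 6 + 6 + 6 + 3 + 6 + 3 + 1 + 6 = 37 transitive triples.
Total triples C(8,3) = 56, so cyclic triples = 56 − 37 = 19.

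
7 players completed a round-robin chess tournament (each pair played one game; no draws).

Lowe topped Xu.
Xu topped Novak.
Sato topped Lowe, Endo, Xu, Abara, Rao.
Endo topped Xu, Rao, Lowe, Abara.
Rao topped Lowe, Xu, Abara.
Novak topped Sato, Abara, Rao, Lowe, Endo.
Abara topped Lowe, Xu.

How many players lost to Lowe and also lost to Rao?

1

Lowe beat: Xu.
Rao beat: Lowe, Abara, Xu.
Both beat: Xu — 1.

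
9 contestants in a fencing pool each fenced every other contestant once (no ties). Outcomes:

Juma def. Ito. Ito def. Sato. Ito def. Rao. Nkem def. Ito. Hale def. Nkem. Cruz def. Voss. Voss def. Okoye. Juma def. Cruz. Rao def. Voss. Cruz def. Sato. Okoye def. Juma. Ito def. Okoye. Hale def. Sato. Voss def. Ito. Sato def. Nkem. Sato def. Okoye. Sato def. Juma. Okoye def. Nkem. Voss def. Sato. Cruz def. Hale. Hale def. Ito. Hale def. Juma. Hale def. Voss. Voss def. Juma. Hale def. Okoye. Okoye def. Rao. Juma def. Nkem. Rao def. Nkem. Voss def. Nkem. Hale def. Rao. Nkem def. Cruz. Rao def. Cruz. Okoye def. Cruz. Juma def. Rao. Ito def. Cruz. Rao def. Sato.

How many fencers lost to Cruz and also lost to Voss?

1

Cruz beat: Sato, Hale, Voss.
Voss beat: Nkem, Juma, Okoye, Sato, Ito.
Both beat: Sato — 1.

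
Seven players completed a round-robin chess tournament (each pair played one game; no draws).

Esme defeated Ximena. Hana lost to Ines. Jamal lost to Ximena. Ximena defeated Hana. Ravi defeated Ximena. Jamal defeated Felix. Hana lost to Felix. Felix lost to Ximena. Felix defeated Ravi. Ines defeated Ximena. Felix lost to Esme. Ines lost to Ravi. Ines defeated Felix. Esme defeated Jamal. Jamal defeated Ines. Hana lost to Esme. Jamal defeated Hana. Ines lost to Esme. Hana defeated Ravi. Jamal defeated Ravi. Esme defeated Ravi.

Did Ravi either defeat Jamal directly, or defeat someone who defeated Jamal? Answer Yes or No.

Ravi did not beat Jamal directly.
Ravi beat Ines, Ximena. Of those, Ximena beat Jamal.

Yes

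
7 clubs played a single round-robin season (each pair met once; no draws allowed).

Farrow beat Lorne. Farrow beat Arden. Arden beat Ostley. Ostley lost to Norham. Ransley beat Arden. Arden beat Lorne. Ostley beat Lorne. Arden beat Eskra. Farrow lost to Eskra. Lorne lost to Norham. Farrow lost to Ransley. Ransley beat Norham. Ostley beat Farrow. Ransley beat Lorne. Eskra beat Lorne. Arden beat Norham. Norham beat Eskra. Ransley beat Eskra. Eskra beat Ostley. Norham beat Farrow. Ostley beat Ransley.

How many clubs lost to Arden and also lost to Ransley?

Arden beat: Lorne, Norham, Eskra, Ostley.
Ransley beat: Lorne, Norham, Farrow, Eskra, Arden.
Both beat: Lorne, Norham, Eskra — 3.

3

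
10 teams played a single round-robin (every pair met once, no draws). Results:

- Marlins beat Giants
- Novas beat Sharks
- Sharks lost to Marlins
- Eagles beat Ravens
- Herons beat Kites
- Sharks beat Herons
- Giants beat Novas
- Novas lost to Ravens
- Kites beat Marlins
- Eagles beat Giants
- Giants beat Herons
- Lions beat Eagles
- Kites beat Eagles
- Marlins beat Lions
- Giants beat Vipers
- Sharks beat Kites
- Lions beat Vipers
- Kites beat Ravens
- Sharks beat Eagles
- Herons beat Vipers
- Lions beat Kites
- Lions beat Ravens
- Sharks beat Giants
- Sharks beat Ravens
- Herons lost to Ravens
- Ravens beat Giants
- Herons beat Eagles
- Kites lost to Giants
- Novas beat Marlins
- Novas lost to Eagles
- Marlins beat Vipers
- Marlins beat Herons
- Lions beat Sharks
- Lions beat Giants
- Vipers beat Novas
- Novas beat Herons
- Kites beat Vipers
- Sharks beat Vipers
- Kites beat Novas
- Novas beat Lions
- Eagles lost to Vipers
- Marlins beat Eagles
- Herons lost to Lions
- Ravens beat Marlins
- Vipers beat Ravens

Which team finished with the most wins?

Lions

Win totals: Ravens 4, Kites 5, Lions 7, Sharks 6, Herons 3, Marlins 6, Vipers 3, Novas 4, Giants 4, Eagles 3.
Lions leads with 7 wins (next highest: 6).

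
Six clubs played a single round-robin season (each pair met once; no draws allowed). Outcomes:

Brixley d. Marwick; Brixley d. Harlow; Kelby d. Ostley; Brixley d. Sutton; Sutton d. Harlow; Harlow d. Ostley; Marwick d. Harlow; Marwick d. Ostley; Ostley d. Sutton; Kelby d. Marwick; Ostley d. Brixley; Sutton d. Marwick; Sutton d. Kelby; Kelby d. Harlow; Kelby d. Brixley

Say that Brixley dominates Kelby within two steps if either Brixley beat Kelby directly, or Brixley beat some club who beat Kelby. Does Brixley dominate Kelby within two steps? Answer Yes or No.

Yes

Brixley did not beat Kelby directly.
Brixley beat Sutton, Harlow, Marwick. Of those, Sutton beat Kelby.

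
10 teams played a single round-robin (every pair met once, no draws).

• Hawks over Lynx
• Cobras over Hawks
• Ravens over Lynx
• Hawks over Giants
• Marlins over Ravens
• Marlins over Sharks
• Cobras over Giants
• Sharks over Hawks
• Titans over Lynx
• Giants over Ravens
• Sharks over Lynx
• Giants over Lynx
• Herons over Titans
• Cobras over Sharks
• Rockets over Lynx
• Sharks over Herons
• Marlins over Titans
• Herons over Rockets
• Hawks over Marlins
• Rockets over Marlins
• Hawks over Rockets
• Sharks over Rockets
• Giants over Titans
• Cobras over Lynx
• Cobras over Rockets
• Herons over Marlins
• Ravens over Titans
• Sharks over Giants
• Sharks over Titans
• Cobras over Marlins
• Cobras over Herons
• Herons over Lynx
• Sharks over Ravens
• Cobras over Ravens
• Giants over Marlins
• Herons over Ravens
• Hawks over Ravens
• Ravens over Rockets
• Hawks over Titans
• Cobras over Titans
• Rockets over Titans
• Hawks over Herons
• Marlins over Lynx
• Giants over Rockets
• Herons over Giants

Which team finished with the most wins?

Win totals: Marlins 4, Sharks 7, Rockets 3, Lynx 0, Cobras 9, Herons 6, Ravens 3, Titans 1, Giants 5, Hawks 7.
Cobras leads with 9 wins (next highest: 7).

Cobras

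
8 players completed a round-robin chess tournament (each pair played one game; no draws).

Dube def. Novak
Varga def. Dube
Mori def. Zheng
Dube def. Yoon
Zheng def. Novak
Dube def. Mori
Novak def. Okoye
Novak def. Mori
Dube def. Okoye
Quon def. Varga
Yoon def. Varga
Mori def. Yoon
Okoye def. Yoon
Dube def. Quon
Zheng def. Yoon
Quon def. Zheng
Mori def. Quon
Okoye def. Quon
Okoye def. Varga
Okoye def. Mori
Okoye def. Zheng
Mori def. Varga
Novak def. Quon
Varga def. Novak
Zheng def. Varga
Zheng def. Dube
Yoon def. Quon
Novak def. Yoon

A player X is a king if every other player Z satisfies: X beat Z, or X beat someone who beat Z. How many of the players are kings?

Varga cannot reach Zheng in two steps.
Dube reaches everyone (king).
Quon cannot reach Mori, Okoye in two steps.
Mori cannot reach Okoye in two steps.
Zheng reaches everyone (king).
Novak cannot reach Dube in two steps.
Okoye reaches everyone (king).
Yoon cannot reach Mori, Okoye in two steps.
Kings: Dube, Zheng, Okoye — 3.

3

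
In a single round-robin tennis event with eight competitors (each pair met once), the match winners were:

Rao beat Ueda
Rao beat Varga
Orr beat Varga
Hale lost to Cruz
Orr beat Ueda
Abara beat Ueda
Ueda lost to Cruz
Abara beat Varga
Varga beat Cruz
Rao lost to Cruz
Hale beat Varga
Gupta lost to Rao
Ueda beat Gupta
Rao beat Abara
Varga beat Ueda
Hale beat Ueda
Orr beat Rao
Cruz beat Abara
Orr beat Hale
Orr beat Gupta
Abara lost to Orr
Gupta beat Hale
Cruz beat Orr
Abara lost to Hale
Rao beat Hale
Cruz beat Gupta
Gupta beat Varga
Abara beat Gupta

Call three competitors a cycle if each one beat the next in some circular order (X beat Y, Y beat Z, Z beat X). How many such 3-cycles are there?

Win totals: Hale 3, Ueda 1, Gupta 2, Varga 2, Cruz 6, Orr 6, Rao 5, Abara 3.
A competitor with w wins dominates both others in C(w,2) triples; summing gives 3 + 0 + 1 + 1 + 15 + 15 + 10 + 3 = 48 transitive triples.
Total triples C(8,3) = 56, so cyclic triples = 56 − 48 = 8.

8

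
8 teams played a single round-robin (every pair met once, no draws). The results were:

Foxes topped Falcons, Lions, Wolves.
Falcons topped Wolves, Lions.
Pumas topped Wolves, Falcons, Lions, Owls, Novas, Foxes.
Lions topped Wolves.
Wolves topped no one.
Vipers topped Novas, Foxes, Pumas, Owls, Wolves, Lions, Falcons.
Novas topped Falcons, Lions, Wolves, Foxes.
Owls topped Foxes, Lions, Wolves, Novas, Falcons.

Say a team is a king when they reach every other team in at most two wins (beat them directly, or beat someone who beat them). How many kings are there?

1

Novas cannot reach Pumas, Vipers, Owls in two steps.
Falcons cannot reach Novas, Pumas, Foxes, Vipers, Owls in two steps.
Pumas cannot reach Vipers in two steps.
Foxes cannot reach Novas, Pumas, Vipers, Owls in two steps.
Lions cannot reach Novas, Falcons, Pumas, Foxes, Vipers, Owls in two steps.
Vipers reaches everyone (king).
Wolves cannot reach Novas, Falcons, Pumas, Foxes, Lions, Vipers, Owls in two steps.
Owls cannot reach Pumas, Vipers in two steps.
Kings: Vipers — 1.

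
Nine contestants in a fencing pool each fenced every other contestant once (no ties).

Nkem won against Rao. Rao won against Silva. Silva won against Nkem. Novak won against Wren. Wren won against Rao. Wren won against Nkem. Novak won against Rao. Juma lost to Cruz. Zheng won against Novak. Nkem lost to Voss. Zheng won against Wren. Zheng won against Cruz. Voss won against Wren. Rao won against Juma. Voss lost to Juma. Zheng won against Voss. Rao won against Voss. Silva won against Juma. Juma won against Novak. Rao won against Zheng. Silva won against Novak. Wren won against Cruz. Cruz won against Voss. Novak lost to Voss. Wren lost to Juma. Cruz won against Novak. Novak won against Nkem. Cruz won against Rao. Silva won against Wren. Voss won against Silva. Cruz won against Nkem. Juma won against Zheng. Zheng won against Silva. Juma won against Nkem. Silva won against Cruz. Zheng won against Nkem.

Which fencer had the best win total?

Win totals: Wren 3, Silva 5, Voss 4, Zheng 6, Rao 4, Juma 5, Nkem 1, Novak 3, Cruz 5.
Zheng leads with 6 wins (next highest: 5).

Zheng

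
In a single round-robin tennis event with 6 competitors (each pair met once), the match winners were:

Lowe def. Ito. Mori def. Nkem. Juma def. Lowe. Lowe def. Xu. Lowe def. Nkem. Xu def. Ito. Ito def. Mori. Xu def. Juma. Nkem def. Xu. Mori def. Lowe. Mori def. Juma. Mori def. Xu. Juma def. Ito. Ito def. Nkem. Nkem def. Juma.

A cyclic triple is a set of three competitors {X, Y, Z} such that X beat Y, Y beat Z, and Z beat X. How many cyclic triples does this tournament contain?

7

Win totals: Juma 2, Lowe 3, Mori 4, Nkem 2, Xu 2, Ito 2.
A competitor with w wins dominates both others in C(w,2) triples; summing gives 1 + 3 + 6 + 1 + 1 + 1 = 13 transitive triples.
Total triples C(6,3) = 20, so cyclic triples = 20 − 13 = 7.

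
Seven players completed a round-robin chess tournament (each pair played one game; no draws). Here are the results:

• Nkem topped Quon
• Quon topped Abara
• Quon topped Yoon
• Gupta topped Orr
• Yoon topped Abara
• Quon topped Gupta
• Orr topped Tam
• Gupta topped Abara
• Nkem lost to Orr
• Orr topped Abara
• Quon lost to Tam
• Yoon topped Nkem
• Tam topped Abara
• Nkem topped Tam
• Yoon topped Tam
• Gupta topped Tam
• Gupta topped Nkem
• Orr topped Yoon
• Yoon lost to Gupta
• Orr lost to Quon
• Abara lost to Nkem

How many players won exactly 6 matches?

0

Win totals: Yoon 3, Gupta 5, Orr 4, Nkem 3, Abara 0, Quon 4, Tam 2.
No player has exactly 6 wins.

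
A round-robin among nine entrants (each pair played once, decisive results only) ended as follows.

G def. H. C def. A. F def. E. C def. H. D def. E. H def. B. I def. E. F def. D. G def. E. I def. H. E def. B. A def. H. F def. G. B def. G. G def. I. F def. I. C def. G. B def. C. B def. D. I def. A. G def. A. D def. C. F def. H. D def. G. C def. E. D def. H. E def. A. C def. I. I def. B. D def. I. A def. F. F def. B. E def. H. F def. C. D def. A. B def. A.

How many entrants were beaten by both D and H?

0

D beat: A, C, E, G, H, I.
H beat: B.
No one was beaten by both.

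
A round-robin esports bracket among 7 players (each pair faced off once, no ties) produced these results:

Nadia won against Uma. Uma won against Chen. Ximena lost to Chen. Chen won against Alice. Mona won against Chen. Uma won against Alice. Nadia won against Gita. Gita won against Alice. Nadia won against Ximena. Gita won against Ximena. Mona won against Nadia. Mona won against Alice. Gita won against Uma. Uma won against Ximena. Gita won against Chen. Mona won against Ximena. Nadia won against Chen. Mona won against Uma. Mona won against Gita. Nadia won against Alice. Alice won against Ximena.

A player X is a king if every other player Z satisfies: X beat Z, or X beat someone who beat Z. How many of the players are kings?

Uma cannot reach Mona, Gita, Nadia in two steps.
Mona reaches everyone (king).
Gita cannot reach Mona, Nadia in two steps.
Ximena cannot reach Uma, Mona, Gita, Alice, Nadia, Chen in two steps.
Alice cannot reach Uma, Mona, Gita, Nadia, Chen in two steps.
Nadia cannot reach Mona in two steps.
Chen cannot reach Uma, Mona, Gita, Nadia in two steps.
Kings: Mona — 1.

1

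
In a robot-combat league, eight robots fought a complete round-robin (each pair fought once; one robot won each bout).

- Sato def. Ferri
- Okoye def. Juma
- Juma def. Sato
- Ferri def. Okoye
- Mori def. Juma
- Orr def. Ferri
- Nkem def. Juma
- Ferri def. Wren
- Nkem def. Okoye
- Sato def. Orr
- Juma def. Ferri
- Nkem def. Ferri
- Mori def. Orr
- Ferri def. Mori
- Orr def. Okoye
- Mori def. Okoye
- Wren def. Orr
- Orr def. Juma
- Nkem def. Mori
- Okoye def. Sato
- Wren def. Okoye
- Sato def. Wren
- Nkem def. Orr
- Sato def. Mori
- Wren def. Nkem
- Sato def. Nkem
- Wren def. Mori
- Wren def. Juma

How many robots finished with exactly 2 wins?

2

Win totals: Juma 2, Orr 3, Wren 5, Sato 5, Ferri 3, Okoye 2, Mori 3, Nkem 5.
Exactly 2: Juma, Okoye — 2 robots.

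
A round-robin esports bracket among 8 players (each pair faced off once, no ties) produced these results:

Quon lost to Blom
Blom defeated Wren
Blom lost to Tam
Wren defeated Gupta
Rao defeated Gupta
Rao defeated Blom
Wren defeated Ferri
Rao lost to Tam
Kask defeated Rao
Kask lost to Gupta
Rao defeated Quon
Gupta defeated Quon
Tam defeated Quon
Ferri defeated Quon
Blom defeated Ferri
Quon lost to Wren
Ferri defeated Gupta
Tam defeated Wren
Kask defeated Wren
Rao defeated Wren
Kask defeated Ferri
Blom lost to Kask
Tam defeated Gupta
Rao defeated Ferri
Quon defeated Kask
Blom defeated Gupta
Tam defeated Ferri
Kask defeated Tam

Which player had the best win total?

Tam

Win totals: Tam 6, Kask 5, Gupta 2, Ferri 2, Blom 4, Quon 1, Wren 3, Rao 5.
Tam leads with 6 wins (next highest: 5).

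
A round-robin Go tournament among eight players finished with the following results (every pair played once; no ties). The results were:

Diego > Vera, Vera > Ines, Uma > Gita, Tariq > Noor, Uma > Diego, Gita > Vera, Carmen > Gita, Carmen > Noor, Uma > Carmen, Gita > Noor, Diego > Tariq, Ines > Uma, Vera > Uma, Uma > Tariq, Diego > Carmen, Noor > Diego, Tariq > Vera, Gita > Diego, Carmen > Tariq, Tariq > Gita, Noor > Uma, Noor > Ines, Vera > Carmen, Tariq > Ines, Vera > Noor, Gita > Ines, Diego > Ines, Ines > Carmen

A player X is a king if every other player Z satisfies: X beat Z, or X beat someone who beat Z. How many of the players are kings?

7

Vera reaches everyone (king).
Ines cannot reach Vera in two steps.
Tariq reaches everyone (king).
Uma reaches everyone (king).
Gita reaches everyone (king).
Diego reaches everyone (king).
Noor reaches everyone (king).
Carmen reaches everyone (king).
Kings: Vera, Tariq, Uma, Gita, Diego, Noor, Carmen — 7.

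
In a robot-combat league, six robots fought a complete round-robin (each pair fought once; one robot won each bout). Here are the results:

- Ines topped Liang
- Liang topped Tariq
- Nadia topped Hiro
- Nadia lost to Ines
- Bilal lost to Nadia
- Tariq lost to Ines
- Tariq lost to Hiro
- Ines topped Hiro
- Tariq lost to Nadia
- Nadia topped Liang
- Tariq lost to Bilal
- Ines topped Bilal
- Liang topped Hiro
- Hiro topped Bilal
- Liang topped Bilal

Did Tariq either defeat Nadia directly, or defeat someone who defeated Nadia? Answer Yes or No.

Tariq did not beat Nadia directly.
Tariq beat no one, so there is no intermediate robot.

No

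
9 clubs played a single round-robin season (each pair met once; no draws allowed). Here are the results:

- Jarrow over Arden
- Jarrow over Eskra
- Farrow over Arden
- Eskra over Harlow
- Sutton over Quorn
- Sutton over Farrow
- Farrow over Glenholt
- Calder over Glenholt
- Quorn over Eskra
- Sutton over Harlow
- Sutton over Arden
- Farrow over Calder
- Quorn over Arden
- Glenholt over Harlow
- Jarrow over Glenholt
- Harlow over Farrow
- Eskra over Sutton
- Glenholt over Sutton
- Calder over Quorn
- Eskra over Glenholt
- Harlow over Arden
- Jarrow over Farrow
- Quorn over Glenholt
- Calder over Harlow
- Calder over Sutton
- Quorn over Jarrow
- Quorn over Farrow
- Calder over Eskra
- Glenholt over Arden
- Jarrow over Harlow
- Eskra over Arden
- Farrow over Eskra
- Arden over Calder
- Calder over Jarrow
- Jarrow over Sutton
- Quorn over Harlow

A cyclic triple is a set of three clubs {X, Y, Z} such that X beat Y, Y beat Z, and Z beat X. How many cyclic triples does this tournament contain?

17

Win totals: Eskra 4, Quorn 6, Glenholt 3, Harlow 2, Sutton 4, Jarrow 6, Farrow 4, Arden 1, Calder 6.
A club with w wins dominates both others in C(w,2) triples; summing gives 6 + 15 + 3 + 1 + 6 + 15 + 6 + 0 + 15 = 67 transitive triples.
Total triples C(9,3) = 84, so cyclic triples = 84 − 67 = 17.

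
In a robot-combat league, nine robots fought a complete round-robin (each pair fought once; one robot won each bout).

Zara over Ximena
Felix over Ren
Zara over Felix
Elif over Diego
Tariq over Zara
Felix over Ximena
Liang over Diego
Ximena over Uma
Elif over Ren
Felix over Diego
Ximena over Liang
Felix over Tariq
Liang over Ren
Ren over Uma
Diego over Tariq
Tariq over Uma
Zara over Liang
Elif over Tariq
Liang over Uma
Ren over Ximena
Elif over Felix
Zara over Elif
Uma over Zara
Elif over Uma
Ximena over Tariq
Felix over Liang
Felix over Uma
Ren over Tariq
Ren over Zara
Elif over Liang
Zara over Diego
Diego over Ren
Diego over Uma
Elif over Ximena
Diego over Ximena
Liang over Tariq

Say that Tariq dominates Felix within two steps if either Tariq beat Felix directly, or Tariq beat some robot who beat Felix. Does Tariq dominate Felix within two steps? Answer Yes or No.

Yes

Tariq did not beat Felix directly.
Tariq beat Zara, Uma. Of those, Zara beat Felix.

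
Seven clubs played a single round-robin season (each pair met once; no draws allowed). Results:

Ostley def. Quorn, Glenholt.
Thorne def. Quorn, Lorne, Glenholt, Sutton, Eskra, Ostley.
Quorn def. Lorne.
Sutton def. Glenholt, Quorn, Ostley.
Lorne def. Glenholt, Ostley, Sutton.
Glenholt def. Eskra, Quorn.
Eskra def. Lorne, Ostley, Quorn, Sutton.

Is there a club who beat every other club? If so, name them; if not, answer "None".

Thorne has 6 wins out of 6 opponents — a perfect record.

Thorne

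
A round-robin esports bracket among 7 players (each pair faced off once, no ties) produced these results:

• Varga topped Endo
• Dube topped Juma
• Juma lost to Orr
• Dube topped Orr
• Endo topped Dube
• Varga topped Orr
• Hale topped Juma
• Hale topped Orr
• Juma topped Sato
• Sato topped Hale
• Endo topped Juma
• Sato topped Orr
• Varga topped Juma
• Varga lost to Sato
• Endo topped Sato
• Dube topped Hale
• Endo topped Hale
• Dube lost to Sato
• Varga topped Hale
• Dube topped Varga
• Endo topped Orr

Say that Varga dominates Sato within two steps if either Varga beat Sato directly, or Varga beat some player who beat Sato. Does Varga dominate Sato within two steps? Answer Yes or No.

Varga did not beat Sato directly.
Varga beat Juma, Hale, Orr, Endo. Of those, Juma beat Sato.

Yes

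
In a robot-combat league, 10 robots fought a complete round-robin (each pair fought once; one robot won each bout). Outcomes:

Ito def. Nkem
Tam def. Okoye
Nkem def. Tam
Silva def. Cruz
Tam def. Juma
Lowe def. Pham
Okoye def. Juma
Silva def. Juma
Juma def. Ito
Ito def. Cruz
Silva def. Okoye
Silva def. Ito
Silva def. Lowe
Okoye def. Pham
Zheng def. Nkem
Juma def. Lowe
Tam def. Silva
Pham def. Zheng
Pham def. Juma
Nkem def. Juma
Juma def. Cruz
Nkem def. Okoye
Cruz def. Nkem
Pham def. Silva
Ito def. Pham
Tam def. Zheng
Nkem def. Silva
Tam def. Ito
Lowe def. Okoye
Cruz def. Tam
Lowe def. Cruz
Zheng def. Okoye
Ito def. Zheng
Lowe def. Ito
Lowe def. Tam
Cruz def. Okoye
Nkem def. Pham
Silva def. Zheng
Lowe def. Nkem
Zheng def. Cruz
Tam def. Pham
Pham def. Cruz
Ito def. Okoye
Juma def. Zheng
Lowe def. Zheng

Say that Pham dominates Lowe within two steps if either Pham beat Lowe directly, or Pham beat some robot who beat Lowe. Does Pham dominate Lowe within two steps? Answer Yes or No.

Pham did not beat Lowe directly.
Pham beat Cruz, Juma, Zheng, Silva. Of those, Juma beat Lowe.

Yes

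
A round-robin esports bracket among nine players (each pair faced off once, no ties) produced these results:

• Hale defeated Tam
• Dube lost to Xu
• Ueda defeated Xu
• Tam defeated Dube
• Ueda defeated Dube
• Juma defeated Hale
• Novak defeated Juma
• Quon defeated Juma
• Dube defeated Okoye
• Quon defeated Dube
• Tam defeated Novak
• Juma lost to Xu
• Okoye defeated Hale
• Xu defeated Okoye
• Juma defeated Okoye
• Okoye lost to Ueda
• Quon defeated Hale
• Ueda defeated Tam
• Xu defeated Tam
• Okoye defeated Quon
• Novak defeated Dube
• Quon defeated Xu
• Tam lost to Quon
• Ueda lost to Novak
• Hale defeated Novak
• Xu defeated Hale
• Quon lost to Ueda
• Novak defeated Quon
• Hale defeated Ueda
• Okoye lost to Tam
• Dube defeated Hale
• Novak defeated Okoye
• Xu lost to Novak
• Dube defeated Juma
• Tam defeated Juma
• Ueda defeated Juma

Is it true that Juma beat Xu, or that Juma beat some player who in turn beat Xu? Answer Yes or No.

Juma did not beat Xu directly.
Juma beat Hale, Okoye, but each of them lost to Xu. No two-step path.

No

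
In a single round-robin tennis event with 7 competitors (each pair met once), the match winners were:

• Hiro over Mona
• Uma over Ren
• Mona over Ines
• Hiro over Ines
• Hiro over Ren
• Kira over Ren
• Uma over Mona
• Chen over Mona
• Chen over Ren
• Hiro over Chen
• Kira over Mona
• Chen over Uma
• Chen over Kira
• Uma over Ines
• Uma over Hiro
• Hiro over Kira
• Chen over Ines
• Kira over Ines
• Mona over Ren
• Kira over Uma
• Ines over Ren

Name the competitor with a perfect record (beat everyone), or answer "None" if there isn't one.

None

Highest win total is Hiro with 5 (out of 6 possible).
Hiro lost to Uma, so no competitor went undefeated.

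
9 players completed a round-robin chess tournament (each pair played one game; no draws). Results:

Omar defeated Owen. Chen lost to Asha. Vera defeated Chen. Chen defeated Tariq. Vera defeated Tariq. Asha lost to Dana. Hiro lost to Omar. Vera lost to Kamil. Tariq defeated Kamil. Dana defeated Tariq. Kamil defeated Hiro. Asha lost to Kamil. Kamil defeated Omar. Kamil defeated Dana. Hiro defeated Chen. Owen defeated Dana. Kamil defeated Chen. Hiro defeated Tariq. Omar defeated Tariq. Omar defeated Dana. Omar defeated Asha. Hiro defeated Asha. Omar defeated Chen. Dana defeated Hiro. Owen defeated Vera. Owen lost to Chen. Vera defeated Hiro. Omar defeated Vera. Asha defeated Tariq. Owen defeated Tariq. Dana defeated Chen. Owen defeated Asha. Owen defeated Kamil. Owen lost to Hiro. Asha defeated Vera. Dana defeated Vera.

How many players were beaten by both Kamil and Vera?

2

Kamil beat: Asha, Vera, Dana, Hiro, Omar, Chen.
Vera beat: Tariq, Hiro, Chen.
Both beat: Hiro, Chen — 2.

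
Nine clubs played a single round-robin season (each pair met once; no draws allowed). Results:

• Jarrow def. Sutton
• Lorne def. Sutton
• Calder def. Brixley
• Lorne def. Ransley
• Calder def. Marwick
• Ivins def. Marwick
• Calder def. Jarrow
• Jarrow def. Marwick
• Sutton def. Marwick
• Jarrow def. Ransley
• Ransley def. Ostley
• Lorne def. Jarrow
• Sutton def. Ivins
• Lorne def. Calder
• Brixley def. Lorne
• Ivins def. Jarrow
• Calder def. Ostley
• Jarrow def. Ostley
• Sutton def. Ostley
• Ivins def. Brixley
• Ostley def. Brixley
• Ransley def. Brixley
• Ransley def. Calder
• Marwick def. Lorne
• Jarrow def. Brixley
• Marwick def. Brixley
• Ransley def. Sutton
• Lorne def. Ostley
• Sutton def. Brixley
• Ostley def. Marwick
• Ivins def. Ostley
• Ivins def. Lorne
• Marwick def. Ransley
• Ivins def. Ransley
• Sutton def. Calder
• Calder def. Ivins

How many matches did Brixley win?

1

Brixley's results: beat Lorne; lost to Ostley, Jarrow, Sutton, Ransley, Ivins, Calder, Marwick.
That is 1 win.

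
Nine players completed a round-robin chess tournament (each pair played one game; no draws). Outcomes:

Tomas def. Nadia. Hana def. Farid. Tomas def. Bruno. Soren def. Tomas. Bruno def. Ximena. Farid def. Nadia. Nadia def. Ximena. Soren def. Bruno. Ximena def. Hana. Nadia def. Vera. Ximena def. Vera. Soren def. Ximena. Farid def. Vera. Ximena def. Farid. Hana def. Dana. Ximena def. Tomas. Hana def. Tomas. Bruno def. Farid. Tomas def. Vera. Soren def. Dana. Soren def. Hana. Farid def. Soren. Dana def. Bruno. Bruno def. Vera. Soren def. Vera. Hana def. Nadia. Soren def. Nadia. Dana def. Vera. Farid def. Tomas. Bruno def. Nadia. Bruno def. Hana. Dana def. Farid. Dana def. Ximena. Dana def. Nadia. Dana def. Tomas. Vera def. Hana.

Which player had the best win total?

Soren

Win totals: Vera 1, Bruno 5, Nadia 2, Tomas 3, Hana 4, Dana 6, Ximena 4, Farid 4, Soren 7.
Soren leads with 7 wins (next highest: 6).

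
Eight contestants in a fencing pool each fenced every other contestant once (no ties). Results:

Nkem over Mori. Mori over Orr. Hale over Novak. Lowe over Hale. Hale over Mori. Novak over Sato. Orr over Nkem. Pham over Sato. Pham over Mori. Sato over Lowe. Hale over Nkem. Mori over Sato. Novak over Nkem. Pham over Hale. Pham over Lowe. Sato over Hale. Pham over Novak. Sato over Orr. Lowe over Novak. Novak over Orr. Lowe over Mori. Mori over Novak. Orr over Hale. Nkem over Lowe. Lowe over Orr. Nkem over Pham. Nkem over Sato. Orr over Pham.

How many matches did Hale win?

Hale's results: beat Novak, Nkem, Mori; lost to Sato, Lowe, Orr, Pham.
That is 3 wins.

3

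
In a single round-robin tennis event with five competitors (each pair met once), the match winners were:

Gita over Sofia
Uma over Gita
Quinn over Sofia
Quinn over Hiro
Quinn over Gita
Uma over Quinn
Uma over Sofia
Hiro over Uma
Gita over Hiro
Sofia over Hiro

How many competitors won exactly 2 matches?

Win totals: Quinn 3, Gita 2, Sofia 1, Uma 3, Hiro 1.
Exactly 2: Gita — 1 competitor.

1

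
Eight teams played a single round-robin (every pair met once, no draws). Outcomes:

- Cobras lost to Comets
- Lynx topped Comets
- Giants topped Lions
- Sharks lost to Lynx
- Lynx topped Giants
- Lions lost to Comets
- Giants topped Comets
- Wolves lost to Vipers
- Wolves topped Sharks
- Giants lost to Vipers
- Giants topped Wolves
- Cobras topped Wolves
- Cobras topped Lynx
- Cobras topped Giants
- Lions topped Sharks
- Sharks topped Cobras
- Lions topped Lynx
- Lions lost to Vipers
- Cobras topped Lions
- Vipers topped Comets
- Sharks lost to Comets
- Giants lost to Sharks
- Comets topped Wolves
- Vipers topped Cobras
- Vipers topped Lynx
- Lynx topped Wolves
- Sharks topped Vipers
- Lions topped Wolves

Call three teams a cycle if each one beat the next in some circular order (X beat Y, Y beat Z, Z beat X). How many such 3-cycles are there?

Win totals: Lynx 4, Comets 4, Cobras 4, Sharks 3, Giants 3, Lions 3, Vipers 6, Wolves 1.
A team with w wins dominates both others in C(w,2) triples; summing gives 6 + 6 + 6 + 3 + 3 + 3 + 15 + 0 = 42 transitive triples.
Total triples C(8,3) = 56, so cyclic triples = 56 − 42 = 14.

14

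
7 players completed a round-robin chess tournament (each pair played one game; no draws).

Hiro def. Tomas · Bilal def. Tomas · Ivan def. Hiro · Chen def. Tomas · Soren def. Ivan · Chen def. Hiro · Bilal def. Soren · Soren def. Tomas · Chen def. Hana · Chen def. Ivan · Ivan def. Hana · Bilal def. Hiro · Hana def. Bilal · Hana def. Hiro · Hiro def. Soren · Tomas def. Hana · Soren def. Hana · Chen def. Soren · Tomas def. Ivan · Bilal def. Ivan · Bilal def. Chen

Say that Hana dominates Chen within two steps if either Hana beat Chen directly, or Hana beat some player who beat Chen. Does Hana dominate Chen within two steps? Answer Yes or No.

Yes

Hana did not beat Chen directly.
Hana beat Hiro, Bilal. Of those, Bilal beat Chen.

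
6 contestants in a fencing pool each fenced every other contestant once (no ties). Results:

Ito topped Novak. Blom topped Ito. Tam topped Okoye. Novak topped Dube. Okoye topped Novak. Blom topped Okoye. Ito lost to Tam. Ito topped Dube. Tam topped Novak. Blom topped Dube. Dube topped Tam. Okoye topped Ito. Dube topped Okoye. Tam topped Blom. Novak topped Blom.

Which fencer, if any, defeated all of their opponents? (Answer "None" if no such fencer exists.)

None

Highest win total is Tam with 4 (out of 5 possible).
Tam lost to Dube, so no fencer went undefeated.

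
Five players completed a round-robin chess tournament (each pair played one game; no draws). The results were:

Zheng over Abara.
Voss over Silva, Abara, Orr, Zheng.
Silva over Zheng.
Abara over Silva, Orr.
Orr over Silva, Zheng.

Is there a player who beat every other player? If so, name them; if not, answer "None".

Voss

Voss has 4 wins out of 4 opponents — a perfect record.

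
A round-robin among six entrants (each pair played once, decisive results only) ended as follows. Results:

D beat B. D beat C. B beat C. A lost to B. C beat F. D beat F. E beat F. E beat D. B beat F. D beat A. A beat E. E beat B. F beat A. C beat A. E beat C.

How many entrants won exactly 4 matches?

Win totals: A 1, B 3, C 2, D 4, E 4, F 1.
Exactly 4: D, E — 2 entrants.

2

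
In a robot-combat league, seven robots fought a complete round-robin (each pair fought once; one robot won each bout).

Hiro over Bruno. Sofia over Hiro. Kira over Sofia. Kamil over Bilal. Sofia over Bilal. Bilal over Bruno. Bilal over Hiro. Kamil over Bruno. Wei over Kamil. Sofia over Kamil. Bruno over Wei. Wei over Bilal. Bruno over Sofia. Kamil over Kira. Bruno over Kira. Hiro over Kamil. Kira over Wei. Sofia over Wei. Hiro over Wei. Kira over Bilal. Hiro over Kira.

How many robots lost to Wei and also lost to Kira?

1

Wei beat: Bilal, Kamil.
Kira beat: Wei, Bilal, Sofia.
Both beat: Bilal — 1.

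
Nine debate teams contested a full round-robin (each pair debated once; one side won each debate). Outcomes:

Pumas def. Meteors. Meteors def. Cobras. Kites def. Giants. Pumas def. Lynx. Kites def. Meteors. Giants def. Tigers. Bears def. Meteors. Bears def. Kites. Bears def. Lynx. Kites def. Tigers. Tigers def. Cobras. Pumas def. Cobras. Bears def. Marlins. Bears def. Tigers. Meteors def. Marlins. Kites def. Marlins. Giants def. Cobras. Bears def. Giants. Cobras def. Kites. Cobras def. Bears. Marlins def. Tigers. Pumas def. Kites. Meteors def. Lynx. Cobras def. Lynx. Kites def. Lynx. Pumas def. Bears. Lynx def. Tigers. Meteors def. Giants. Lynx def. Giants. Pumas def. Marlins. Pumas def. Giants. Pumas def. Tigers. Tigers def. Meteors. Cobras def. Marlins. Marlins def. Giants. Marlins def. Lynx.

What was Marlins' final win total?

Marlins' results: beat Tigers, Lynx, Giants; lost to Pumas, Kites, Bears, Cobras, Meteors.
That is 3 wins.

3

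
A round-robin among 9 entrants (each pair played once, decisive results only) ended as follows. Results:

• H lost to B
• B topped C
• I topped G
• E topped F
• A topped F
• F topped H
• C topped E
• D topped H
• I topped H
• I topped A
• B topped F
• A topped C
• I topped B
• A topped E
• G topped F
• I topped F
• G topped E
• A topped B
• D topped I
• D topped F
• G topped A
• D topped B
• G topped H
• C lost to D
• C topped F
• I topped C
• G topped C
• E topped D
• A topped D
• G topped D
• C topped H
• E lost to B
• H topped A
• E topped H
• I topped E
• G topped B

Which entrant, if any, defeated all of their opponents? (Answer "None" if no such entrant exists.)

Highest win total is I with 7 (out of 8 possible).
I lost to D, so no entrant went undefeated.

None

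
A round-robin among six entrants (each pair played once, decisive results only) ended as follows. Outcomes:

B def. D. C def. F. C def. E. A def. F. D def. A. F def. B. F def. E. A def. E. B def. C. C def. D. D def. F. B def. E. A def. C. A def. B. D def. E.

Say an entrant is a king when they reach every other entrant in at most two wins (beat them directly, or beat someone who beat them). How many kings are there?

4

A reaches everyone (king).
B reaches everyone (king).
C reaches everyone (king).
D reaches everyone (king).
E cannot reach A, B, C, D, F in two steps.
F cannot reach A in two steps.
Kings: A, B, C, D — 4.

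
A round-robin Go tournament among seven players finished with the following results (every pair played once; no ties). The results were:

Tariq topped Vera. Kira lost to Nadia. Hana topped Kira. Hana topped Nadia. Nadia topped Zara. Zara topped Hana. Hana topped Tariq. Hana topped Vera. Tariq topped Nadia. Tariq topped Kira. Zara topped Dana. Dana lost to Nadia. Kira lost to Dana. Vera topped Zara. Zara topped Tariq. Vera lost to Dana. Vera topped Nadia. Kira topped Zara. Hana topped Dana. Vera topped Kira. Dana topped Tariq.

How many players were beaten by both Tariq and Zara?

0

Tariq beat: Kira, Vera, Nadia.
Zara beat: Tariq, Hana, Dana.
No one was beaten by both.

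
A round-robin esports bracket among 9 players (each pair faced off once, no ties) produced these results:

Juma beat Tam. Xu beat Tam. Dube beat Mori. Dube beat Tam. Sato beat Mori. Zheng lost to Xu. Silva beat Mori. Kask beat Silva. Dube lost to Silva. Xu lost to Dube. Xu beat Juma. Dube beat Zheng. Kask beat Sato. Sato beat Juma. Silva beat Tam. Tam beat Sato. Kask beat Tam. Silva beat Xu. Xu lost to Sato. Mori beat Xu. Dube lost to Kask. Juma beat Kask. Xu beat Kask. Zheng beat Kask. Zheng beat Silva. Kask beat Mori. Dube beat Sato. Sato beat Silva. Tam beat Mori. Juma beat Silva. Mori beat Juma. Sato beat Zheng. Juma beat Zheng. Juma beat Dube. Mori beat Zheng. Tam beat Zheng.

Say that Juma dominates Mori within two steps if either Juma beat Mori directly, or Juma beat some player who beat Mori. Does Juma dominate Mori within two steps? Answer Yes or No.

Juma did not beat Mori directly.
Juma beat Dube, Zheng, Tam, Silva, Kask. Of those, Dube beat Mori.

Yes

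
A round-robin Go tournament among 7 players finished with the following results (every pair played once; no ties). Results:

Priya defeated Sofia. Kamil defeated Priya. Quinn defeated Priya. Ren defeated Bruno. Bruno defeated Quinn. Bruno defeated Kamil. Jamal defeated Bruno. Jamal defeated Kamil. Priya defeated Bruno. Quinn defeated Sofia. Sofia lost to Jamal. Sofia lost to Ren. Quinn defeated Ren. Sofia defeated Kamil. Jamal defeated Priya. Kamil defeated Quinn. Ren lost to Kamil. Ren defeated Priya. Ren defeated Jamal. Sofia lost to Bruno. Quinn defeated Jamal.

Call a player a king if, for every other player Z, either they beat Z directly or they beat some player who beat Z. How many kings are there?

5

Jamal reaches everyone (king).
Priya cannot reach Jamal, Ren in two steps.
Kamil reaches everyone (king).
Bruno reaches everyone (king).
Sofia cannot reach Jamal, Bruno in two steps.
Ren reaches everyone (king).
Quinn reaches everyone (king).
Kings: Jamal, Kamil, Bruno, Ren, Quinn — 5.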